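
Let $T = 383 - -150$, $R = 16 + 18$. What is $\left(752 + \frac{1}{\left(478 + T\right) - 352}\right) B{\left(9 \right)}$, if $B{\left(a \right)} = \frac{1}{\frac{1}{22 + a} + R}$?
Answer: $\frac{15362639}{695245} \approx 22.097$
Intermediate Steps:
$R = 34$
$T = 533$ ($T = 383 + 150 = 533$)
$B{\left(a \right)} = \frac{1}{34 + \frac{1}{22 + a}}$ ($B{\left(a \right)} = \frac{1}{\frac{1}{22 + a} + 34} = \frac{1}{34 + \frac{1}{22 + a}}$)
$\left(752 + \frac{1}{\left(478 + T\right) - 352}\right) B{\left(9 \right)} = \left(752 + \frac{1}{\left(478 + 533\right) - 352}\right) \frac{22 + 9}{749 + 34 \cdot 9} = \left(752 + \frac{1}{1011 - 352}\right) \frac{1}{749 + 306} \cdot 31 = \left(752 + \frac{1}{659}\right) \frac{1}{1055} \cdot 31 = \frac{495569}{659} \cdot \frac{31}{1055} = \frac{15362639}{695245}$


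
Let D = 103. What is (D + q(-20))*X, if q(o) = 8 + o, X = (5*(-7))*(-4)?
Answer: 12740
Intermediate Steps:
X = 140 (X = -35*(-4) = 140)
(D + q(-20))*X = (103 + (8 - 20))*140 = (103 - 12)*140 = 91*140 = 12740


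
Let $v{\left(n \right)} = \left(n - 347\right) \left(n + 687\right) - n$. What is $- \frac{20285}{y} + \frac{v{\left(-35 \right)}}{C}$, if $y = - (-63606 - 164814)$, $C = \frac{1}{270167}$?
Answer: $- \frac{3073592924743669}{45684} \approx -6.7279 \cdot 10^{10}$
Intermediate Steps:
$C = \frac{1}{270167} \approx 3.7014 \cdot 10^{-6}$
$y = 228420$ ($y = \left(-1\right) \left(-228420\right) = 228420$)
$v{\left(n \right)} = - n + \left(-347 + n\right) \left(687 + n\right)$ ($v{\left(n \right)} = \left(-347 + n\right) \left(687 + n\right) - n = - n + \left(-347 + n\right) \left(687 + n\right)$)
$- \frac{20285}{y} + \frac{v{\left(-35 \right)}}{C} = - \frac{20285}{228420} + \left(-238389 + \left(-35\right)^{2} + 339 \left(-35\right)\right) \frac{1}{\frac{1}{270167}} = \left(-20285\right) \frac{1}{228420} + \left(-238389 + 1225 - 11865\right) 270167 = - \frac{4057}{45684} - 67279417843 = - \frac{3073592924743669}{45684}$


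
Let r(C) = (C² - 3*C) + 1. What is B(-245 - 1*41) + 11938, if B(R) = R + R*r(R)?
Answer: -23627678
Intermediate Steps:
r(C) = 1 + C² - 3*C
B(R) = R + R*(1 + R² - 3*R)
B(-245 - 1*41) + 11938 = (-245 - 1*41)*(2 + (-245 - 1*41)² - 3*(-245 - 1*41)) + 11938 = (-245 - 41)*(2 + (-245 - 41)² - 3*(-245 - 41)) + 11938 = -286*(2 + (-286)² - 3*(-286)) + 11938 = -286*(2 + 81796 + 858) + 11938 = -286*82656 + 11938 = -23639616 + 11938 = -23627678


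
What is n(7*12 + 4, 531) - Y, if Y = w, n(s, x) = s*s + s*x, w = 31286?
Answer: 23186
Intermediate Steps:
n(s, x) = s² + s*x
Y = 31286
n(7*12 + 4, 531) - Y = (7*12 + 4)*((7*12 + 4) + 531) - 1*31286 = (84 + 4)*((84 + 4) + 531) - 31286 = 88*(88 + 531) - 31286 = 88*619 - 31286 = 54472 - 31286 = 23186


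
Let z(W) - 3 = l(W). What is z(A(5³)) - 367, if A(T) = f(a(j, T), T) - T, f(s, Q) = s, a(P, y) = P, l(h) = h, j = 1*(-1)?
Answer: -490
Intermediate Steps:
j = -1
A(T) = -1 - T
z(W) = 3 + W
z(A(5³)) - 367 = (3 + (-1 - 1*5³)) - 367 = (3 + (-1 - 1*125)) - 367 = (3 + (-1 - 125)) - 367 = (3 - 126) - 367 = -123 - 367 = -490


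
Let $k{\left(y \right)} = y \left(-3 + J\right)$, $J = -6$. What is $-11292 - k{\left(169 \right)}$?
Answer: $-9771$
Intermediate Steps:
$k{\left(y \right)} = - 9 y$ ($k{\left(y \right)} = y \left(-3 - 6\right) = y \left(-9\right) = - 9 y$)
$-11292 - k{\left(169 \right)} = -11292 - \left(-9\right) 169 = -11292 - -1521 = -11292 + 1521 = -9771$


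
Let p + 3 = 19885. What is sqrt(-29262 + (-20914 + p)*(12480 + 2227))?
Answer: 3*I*sqrt(1689654) ≈ 3899.6*I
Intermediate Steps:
p = 19882 (p = -3 + 19885 = 19882)
sqrt(-29262 + (-20914 + p)*(12480 + 2227)) = sqrt(-29262 + (-20914 + 19882)*(12480 + 2227)) = sqrt(-29262 - 1032*14707) = sqrt(-29262 - 15177624) = sqrt(-15206886) = 3*I*sqrt(1689654)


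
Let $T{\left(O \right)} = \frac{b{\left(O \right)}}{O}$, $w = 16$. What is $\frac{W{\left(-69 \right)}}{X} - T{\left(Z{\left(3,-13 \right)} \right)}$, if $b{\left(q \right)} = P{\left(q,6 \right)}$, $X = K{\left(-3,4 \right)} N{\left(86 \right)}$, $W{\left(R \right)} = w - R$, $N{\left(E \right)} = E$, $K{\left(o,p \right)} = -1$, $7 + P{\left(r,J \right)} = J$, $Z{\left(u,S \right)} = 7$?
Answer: $- \frac{509}{602} \approx -0.84552$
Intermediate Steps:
$P{\left(r,J \right)} = -7 + J$
$W{\left(R \right)} = 16 - R$
$X = -86$ ($X = \left(-1\right) 86 = -86$)
$b{\left(q \right)} = -1$ ($b{\left(q \right)} = -7 + 6 = -1$)
$T{\left(O \right)} = - \frac{1}{O}$
$\frac{W{\left(-69 \right)}}{X} - T{\left(Z{\left(3,-13 \right)} \right)} = \frac{16 - -69}{-86} - - \frac{1}{7} = \left(16 + 69\right) \left(- \frac{1}{86}\right) - \left(-1\right) \frac{1}{7} = 85 \left(- \frac{1}{86}\right) - - \frac{1}{7} = - \frac{85}{86} + \frac{1}{7} = - \frac{509}{602}$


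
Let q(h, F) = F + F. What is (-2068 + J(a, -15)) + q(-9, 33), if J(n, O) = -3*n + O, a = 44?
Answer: -2149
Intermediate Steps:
q(h, F) = 2*F
J(n, O) = O - 3*n
(-2068 + J(a, -15)) + q(-9, 33) = (-2068 + (-15 - 3*44)) + 2*33 = (-2068 + (-15 - 132)) + 66 = (-2068 - 147) + 66 = -2215 + 66 = -2149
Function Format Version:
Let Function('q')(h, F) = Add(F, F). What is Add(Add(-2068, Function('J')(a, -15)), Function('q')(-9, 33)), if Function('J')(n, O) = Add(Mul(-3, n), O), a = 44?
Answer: -2149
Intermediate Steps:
Function('q')(h, F) = Mul(2, F)
Function('J')(n, O) = Add(O, Mul(-3, n))
Add(Add(-2068, Function('J')(a, -15)), Function('q')(-9, 33)) = Add(Add(-2068, Add(-15, Mul(-3, 44))), Mul(2, 33)) = Add(Add(-2068, Add(-15, -132)), 66) = Add(Add(-2068, -147), 66) = Add(-2215, 66) = -2149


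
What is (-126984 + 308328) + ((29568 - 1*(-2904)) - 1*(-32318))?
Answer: 246134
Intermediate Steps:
(-126984 + 308328) + ((29568 - 1*(-2904)) - 1*(-32318)) = 181344 + ((29568 + 2904) + 32318) = 181344 + (32472 + 32318) = 181344 + 64790 = 246134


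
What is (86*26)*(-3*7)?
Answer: -46956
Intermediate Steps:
(86*26)*(-3*7) = 2236*(-21) = -46956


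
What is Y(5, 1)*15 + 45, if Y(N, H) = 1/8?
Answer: 375/8 ≈ 46.875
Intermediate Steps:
Y(N, H) = 1/8
Y(5, 1)*15 + 45 = (1/8)*15 + 45 = 15/8 + 45 = 375/8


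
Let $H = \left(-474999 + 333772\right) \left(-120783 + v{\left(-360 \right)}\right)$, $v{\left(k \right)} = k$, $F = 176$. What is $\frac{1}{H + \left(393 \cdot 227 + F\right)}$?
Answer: $\frac{1}{17108751848} \approx 5.845 \cdot 10^{-11}$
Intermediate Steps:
$H = 17108662461$ ($H = \left(-474999 + 333772\right) \left(-120783 - 360\right) = \left(-141227\right) \left(-121143\right) = 17108662461$)
$\frac{1}{H + \left(393 \cdot 227 + F\right)} = \frac{1}{17108662461 + \left(393 \cdot 227 + 176\right)} = \frac{1}{17108662461 + \left(89211 + 176\right)} = \frac{1}{17108662461 + 89387} = \frac{1}{17108751848}$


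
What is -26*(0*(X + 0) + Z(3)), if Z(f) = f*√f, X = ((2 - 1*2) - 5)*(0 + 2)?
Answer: -78*√3 ≈ -135.10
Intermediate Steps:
X = -10 (X = ((2 - 2) - 5)*2 = (0 - 5)*2 = -5*2 = -10)
Z(f) = f^(3/2)
-26*(0*(X + 0) + Z(3)) = -26*(0*(-10 + 0) + 3^(3/2)) = -26*(0*(-10) + 3*√3) = -26*(0 + 3*√3) = -78*√3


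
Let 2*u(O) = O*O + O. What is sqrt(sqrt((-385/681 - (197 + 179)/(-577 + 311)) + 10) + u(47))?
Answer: sqrt(9253512275112 + 90573*sqrt(88992772869))/90573 ≈ 33.635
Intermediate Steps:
u(O) = O/2 + O**2/2 (u(O) = (O*O + O)/2 = (O**2 + O)/2 = (O + O**2)/2 = O/2 + O**2/2)
sqrt(sqrt((-385/681 - (197 + 179)/(-577 + 311)) + 10) + u(47)) = sqrt(sqrt((-385/681 - (197 + 179)/(-577 + 311)) + 10) + (1/2)*47*(1 + 47)) = sqrt(sqrt((-385*1/681 - 376/(-266)) + 10) + (1/2)*47*48) = sqrt(sqrt((-385/681 - 376*(-1)/266) + 10) + 1128) = sqrt(sqrt((-385/681 - 1*(-188/133)) + 10) + 1128) = sqrt(sqrt((-385/681 + 188/133) + 10) + 1128) = sqrt(sqrt(76823/90573 + 10) + 1128) = sqrt(sqrt(982553/90573) + 1128) = sqrt(sqrt(88992772869)/90573 + 1128) = sqrt(1128 + sqrt(88992772869)/90573)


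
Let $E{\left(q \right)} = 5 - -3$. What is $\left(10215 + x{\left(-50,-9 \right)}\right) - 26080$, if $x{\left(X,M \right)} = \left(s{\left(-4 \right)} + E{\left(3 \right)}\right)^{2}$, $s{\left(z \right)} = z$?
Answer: $-15849$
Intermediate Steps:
$E{\left(q \right)} = 8$ ($E{\left(q \right)} = 5 + 3 = 8$)
$x{\left(X,M \right)} = 16$ ($x{\left(X,M \right)} = \left(-4 + 8\right)^{2} = 4^{2} = 16$)
$\left(10215 + x{\left(-50,-9 \right)}\right) - 26080 = \left(10215 + 16\right) - 26080 = 10231 - 26080 = -15849$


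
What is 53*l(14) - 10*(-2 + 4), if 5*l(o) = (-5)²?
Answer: 245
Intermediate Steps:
l(o) = 5 (l(o) = (⅕)*(-5)² = (⅕)*25 = 5)
53*l(14) - 10*(-2 + 4) = 53*5 - 10*(-2 + 4) = 265 - 10*2 = 265 - 20 = 245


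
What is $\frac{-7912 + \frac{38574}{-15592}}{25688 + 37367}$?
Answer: $- \frac{61701239}{491576780} \approx -0.12552$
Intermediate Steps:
$\frac{-7912 + \frac{38574}{-15592}}{25688 + 37367} = \frac{-7912 + 38574 \left(- \frac{1}{15592}\right)}{63055} = \left(-7912 - \frac{19287}{7796}\right) \frac{1}{63055} = \left(- \frac{61701239}{7796}\right) \frac{1}{63055} = - \frac{61701239}{491576780}$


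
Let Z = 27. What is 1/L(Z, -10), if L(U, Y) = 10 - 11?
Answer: -1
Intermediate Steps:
L(U, Y) = -1
1/L(Z, -10) = 1/(-1) = -1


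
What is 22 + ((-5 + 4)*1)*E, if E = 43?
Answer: -21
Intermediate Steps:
22 + ((-5 + 4)*1)*E = 22 + ((-5 + 4)*1)*43 = 22 - 1*1*43 = 22 - 1*43 = 22 - 43 = -21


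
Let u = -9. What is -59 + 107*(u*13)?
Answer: -12578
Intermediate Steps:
-59 + 107*(u*13) = -59 + 107*(-9*13) = -59 + 107*(-117) = -59 - 12519 = -12578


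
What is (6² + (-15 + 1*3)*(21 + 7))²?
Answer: 90000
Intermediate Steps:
(6² + (-15 + 1*3)*(21 + 7))² = (36 + (-15 + 3)*28)² = (36 - 12*28)² = (36 - 336)² = (-300)² = 90000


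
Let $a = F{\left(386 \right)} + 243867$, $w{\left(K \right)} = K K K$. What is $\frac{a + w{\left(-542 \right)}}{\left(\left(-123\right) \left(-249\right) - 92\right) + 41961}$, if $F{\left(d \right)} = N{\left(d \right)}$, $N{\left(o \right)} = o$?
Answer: $- \frac{158975835}{72496} \approx -2192.9$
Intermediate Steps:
$w{\left(K \right)} = K^{3}$ ($w{\left(K \right)} = K^{2} K = K^{3}$)
$F{\left(d \right)} = d$
$a = 244253$ ($a = 386 + 243867 = 244253$)
$\frac{a + w{\left(-542 \right)}}{\left(\left(-123\right) \left(-249\right) - 92\right) + 41961} = \frac{244253 + \left(-542\right)^{3}}{\left(\left(-123\right) \left(-249\right) - 92\right) + 41961} = \frac{244253 - 159220088}{\left(30627 - 92\right) + 41961} = - \frac{158975835}{30535 + 41961} = - \frac{158975835}{72496}$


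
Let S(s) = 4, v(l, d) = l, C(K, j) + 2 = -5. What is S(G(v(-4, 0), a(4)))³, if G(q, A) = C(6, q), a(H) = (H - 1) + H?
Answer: 64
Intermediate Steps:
C(K, j) = -7 (C(K, j) = -2 - 5 = -7)
a(H) = -1 + 2*H (a(H) = (-1 + H) + H = -1 + 2*H)
G(q, A) = -7
S(G(v(-4, 0), a(4)))³ = 4³ = 64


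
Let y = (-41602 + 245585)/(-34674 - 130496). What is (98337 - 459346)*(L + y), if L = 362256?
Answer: -21600475155432833/165170 ≈ -1.3078e+11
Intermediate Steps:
y = -203983/165170 (y = 203983/(-165170) = 203983*(-1/165170) = -203983/165170 ≈ -1.2350)
(98337 - 459346)*(L + y) = (98337 - 459346)*(362256 - 203983/165170) = -361009*59833619537/165170 = -21600475155432833/165170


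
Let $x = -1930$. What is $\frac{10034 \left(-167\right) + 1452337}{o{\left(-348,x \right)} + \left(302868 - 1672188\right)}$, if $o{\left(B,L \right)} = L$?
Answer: $\frac{223341}{1371250} \approx 0.16287$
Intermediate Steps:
$\frac{10034 \left(-167\right) + 1452337}{o{\left(-348,x \right)} + \left(302868 - 1672188\right)} = \frac{10034 \left(-167\right) + 1452337}{-1930 + \left(302868 - 1672188\right)} = \frac{-1675678 + 1452337}{-1930 + \left(302868 - 1672188\right)} = - \frac{223341}{-1930 - 1369320} = - \frac{223341}{-1371250} = \left(-223341\right) \left(- \frac{1}{1371250}\right) = \frac{223341}{1371250}$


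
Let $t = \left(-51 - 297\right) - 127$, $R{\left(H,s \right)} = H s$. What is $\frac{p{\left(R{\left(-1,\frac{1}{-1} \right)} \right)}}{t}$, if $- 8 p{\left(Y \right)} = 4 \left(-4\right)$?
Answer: $- \frac{2}{475} \approx -0.0042105$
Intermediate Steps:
$p{\left(Y \right)} = 2$ ($p{\left(Y \right)} = - \frac{4 \left(-4\right)}{8} = \left(- \frac{1}{8}\right) \left(-16\right) = 2$)
$t = -475$ ($t = -348 - 127 = -475$)
$\frac{p{\left(R{\left(-1,\frac{1}{-1} \right)} \right)}}{t} = \frac{2}{-475} = 2 \left(- \frac{1}{475}\right) = - \frac{2}{475}$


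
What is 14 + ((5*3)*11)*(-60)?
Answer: -9886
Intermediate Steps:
14 + ((5*3)*11)*(-60) = 14 + (15*11)*(-60) = 14 + 165*(-60) = 14 - 9900 = -9886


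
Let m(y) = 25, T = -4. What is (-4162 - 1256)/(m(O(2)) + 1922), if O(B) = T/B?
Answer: -1806/649 ≈ -2.7827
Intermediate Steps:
O(B) = -4/B
(-4162 - 1256)/(m(O(2)) + 1922) = (-4162 - 1256)/(25 + 1922) = -5418/1947 = -5418*1/1947 = -1806/649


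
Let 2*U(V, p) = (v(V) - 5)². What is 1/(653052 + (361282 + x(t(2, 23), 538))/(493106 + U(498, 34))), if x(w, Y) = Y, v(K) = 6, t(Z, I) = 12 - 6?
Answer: 986213/644049095716 ≈ 1.5313e-6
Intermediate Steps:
t(Z, I) = 6
U(V, p) = ½ (U(V, p) = (6 - 5)²/2 = (½)*1² = (½)*1 = ½)
1/(653052 + (361282 + x(t(2, 23), 538))/(493106 + U(498, 34))) = 1/(653052 + (361282 + 538)/(493106 + ½)) = 1/(653052 + 361820/(986213/2)) = 1/(653052 + 361820*(2/986213)) = 1/(653052 + 723640/986213) = 1/(644049095716/986213) = 986213/644049095716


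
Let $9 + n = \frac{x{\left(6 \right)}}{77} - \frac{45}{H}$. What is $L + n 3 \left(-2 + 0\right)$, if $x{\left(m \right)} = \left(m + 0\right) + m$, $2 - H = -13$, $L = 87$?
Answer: $\frac{12171}{77} \approx 158.06$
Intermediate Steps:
$H = 15$ ($H = 2 - -13 = 2 + 13 = 15$)
$x{\left(m \right)} = 2 m$ ($x{\left(m \right)} = m + m = 2 m$)
$n = - \frac{912}{77}$ ($n = -9 - \left(3 - \frac{2 \cdot 6}{77}\right) = -9 + \left(12 \cdot \frac{1}{77} - 3\right) = -9 + \left(\frac{12}{77} - 3\right) = -9 - \frac{219}{77} = - \frac{912}{77} \approx -11.844$)
$L + n 3 \left(-2 + 0\right) = 87 - \frac{912 \cdot 3 \left(-2 + 0\right)}{77} = 87 - \frac{912 \cdot 3 \left(-2\right)}{77} = 87 - - \frac{5472}{77} = 87 + \frac{5472}{77} = \frac{12171}{77}$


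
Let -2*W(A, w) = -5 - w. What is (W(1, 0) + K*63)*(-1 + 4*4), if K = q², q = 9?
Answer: 153165/2 ≈ 76583.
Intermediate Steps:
K = 81 (K = 9² = 81)
W(A, w) = 5/2 + w/2 (W(A, w) = -(-5 - w)/2 = 5/2 + w/2)
(W(1, 0) + K*63)*(-1 + 4*4) = ((5/2 + (½)*0) + 81*63)*(-1 + 4*4) = ((5/2 + 0) + 5103)*(-1 + 16) = (5/2 + 5103)*15 = (10211/2)*15 = 153165/2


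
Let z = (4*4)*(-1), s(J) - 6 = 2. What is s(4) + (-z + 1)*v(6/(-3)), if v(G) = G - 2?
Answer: -60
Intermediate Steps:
s(J) = 8 (s(J) = 6 + 2 = 8)
z = -16 (z = 16*(-1) = -16)
v(G) = -2 + G
s(4) + (-z + 1)*v(6/(-3)) = 8 + (-1*(-16) + 1)*(-2 + 6/(-3)) = 8 + (16 + 1)*(-2 + 6*(-1/3)) = 8 + 17*(-2 - 2) = 8 + 17*(-4) = 8 - 68 = -60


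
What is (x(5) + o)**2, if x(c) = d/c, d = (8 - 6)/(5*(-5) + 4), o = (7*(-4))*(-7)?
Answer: 423454084/11025 ≈ 38409.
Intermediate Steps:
o = 196 (o = -28*(-7) = 196)
d = -2/21 (d = 2/(-25 + 4) = 2/(-21) = 2*(-1/21) = -2/21 ≈ -0.095238)
x(c) = -2/(21*c)
(x(5) + o)**2 = (-2/21/5 + 196)**2 = (-2/21*1/5 + 196)**2 = (-2/105 + 196)**2 = (20578/105)**2 = 423454084/11025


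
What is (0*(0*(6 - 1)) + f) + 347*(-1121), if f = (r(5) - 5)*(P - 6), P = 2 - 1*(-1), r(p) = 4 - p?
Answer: -388969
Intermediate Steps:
P = 3 (P = 2 + 1 = 3)
f = 18 (f = ((4 - 1*5) - 5)*(3 - 6) = ((4 - 5) - 5)*(-3) = (-1 - 5)*(-3) = -6*(-3) = 18)
(0*(0*(6 - 1)) + f) + 347*(-1121) = (0*(0*(6 - 1)) + 18) + 347*(-1121) = (0*(0*5) + 18) - 388987 = (0*0 + 18) - 388987 = (0 + 18) - 388987 = 18 - 388987 = -388969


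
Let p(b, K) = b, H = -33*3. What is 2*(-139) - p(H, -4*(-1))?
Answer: -179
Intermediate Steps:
H = -99
2*(-139) - p(H, -4*(-1)) = 2*(-139) - 1*(-99) = -278 + 99 = -179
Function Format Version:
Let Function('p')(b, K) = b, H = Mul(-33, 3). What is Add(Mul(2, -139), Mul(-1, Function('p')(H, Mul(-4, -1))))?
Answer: -179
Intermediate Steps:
H = -99
Add(Mul(2, -139), Mul(-1, Function('p')(H, Mul(-4, -1)))) = Add(Mul(2, -139), Mul(-1, -99)) = Add(-278, 99) = -179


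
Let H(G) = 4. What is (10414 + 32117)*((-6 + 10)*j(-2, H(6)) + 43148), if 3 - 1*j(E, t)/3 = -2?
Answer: 1837679448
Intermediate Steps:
j(E, t) = 15 (j(E, t) = 9 - 3*(-2) = 9 + 6 = 15)
(10414 + 32117)*((-6 + 10)*j(-2, H(6)) + 43148) = (10414 + 32117)*((-6 + 10)*15 + 43148) = 42531*(4*15 + 43148) = 42531*(60 + 43148) = 42531*43208 = 1837679448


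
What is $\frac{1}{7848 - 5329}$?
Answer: $\frac{1}{2519} \approx 0.00039698$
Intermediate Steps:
$\frac{1}{7848 - 5329} = \frac{1}{2519}$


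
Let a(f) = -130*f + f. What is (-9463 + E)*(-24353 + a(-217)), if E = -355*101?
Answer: -164957520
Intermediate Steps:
a(f) = -129*f
E = -35855
(-9463 + E)*(-24353 + a(-217)) = (-9463 - 35855)*(-24353 - 129*(-217)) = -45318*(-24353 + 27993) = -45318*3640 = -164957520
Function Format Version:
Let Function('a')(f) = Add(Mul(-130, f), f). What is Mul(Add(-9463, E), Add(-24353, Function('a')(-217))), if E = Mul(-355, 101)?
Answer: -164957520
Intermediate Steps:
Function('a')(f) = Mul(-129, f)
E = -35855
Mul(Add(-9463, E), Add(-24353, Function('a')(-217))) = Mul(Add(-9463, -35855), Add(-24353, Mul(-129, -217))) = Mul(-45318, Add(-24353, 27993)) = Mul(-45318, 3640) = -164957520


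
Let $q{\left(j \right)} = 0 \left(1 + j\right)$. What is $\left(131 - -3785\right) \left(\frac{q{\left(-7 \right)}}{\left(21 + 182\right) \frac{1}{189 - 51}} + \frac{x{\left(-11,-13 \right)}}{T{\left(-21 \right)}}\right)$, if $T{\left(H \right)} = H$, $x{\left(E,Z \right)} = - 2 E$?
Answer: $- \frac{86152}{21} \approx -4102.5$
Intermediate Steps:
$q{\left(j \right)} = 0$
$\left(131 - -3785\right) \left(\frac{q{\left(-7 \right)}}{\left(21 + 182\right) \frac{1}{189 - 51}} + \frac{x{\left(-11,-13 \right)}}{T{\left(-21 \right)}}\right) = \left(131 - -3785\right) \left(\frac{0}{\left(21 + 182\right) \frac{1}{189 - 51}} + \frac{\left(-2\right) \left(-11\right)}{-21}\right) = \left(131 + 3785\right) \left(\frac{0}{203 \cdot \frac{1}{138}} + 22 \left(- \frac{1}{21}\right)\right) = 3916 \left(\frac{0}{203 \cdot \frac{1}{138}} - \frac{22}{21}\right) = 3916 \left(\frac{0}{\frac{203}{138}} - \frac{22}{21}\right) = 3916 \left(0 \cdot \frac{138}{203} - \frac{22}{21}\right) = 3916 \left(0 - \frac{22}{21}\right) = 3916 \left(- \frac{22}{21}\right) = - \frac{86152}{21}$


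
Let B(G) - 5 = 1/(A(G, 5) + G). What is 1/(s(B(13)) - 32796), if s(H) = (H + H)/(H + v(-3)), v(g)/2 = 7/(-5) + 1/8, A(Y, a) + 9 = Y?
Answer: -853/27971548 ≈ -3.0495e-5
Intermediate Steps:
A(Y, a) = -9 + Y
v(g) = -51/20 (v(g) = 2*(7/(-5) + 1/8) = 2*(7*(-1/5) + 1*(1/8)) = 2*(-7/5 + 1/8) = 2*(-51/40) = -51/20)
B(G) = 5 + 1/(-9 + 2*G) (B(G) = 5 + 1/((-9 + G) + G) = 5 + 1/(-9 + 2*G))
s(H) = 2*H/(-51/20 + H) (s(H) = (H + H)/(H - 51/20) = (2*H)/(-51/20 + H) = 2*H/(-51/20 + H))
1/(s(B(13)) - 32796) = 1/(40*(2*(-22 + 5*13)/(-9 + 2*13))/(-51 + 20*(2*(-22 + 5*13)/(-9 + 2*13))) - 32796) = 1/(40*(2*(-22 + 65)/(-9 + 26))/(-51 + 20*(2*(-22 + 65)/(-9 + 26))) - 32796) = 1/(40*(2*43/17)/(-51 + 20*(2*43/17)) - 32796) = 1/(40*(2*(1/17)*43)/(-51 + 20*(2*(1/17)*43)) - 32796) = 1/(40*(86/17)/(-51 + 20*(86/17)) - 32796) = 1/(40*(86/17)/(-51 + 1720/17) - 32796) = 1/(40*(86/17)/(853/17) - 32796) = 1/(40*(86/17)*(17/853) - 32796) = 1/(3440/853 - 32796) = 1/(-27971548/853) = -853/27971548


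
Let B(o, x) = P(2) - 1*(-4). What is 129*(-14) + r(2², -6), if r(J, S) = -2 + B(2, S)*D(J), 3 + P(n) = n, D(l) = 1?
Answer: -1805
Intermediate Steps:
P(n) = -3 + n
B(o, x) = 3 (B(o, x) = (-3 + 2) - 1*(-4) = -1 + 4 = 3)
r(J, S) = 1 (r(J, S) = -2 + 3*1 = -2 + 3 = 1)
129*(-14) + r(2², -6) = 129*(-14) + 1 = -1806 + 1 = -1805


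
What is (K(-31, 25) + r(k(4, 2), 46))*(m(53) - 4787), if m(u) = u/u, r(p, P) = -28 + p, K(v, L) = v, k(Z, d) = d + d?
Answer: 263230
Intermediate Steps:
k(Z, d) = 2*d
m(u) = 1
(K(-31, 25) + r(k(4, 2), 46))*(m(53) - 4787) = (-31 + (-28 + 2*2))*(1 - 4787) = (-31 + (-28 + 4))*(-4786) = (-31 - 24)*(-4786) = -55*(-4786) = 263230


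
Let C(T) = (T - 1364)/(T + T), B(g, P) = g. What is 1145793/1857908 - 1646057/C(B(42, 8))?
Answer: 128446101056925/1228077188 ≈ 1.0459e+5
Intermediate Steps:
C(T) = (-1364 + T)/(2*T) (C(T) = (-1364 + T)/((2*T)) = (-1364 + T)*(1/(2*T)) = (-1364 + T)/(2*T))
1145793/1857908 - 1646057/C(B(42, 8)) = 1145793/1857908 - 1646057*84/(-1364 + 42) = 1145793*(1/1857908) - 1646057/((½)*(1/42)*(-1322)) = 1145793/1857908 - 1646057/(-661/42) = 1145793/1857908 - 1646057*(-42/661) = 1145793/1857908 + 69134394/661 = 128446101056925/1228077188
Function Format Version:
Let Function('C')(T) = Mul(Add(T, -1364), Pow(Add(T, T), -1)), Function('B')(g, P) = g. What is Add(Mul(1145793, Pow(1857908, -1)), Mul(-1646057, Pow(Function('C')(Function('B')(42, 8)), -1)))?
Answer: Rational(128446101056925, 1228077188) ≈ 1.0459e+5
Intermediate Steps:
Function('C')(T) = Mul(Rational(1, 2), Pow(T, -1), Add(-1364, T)) (Function('C')(T) = Mul(Add(-1364, T), Pow(Mul(2, T), -1)) = Mul(Add(-1364, T), Mul(Rational(1, 2), Pow(T, -1))) = Mul(Rational(1, 2), Pow(T, -1), Add(-1364, T)))
Add(Mul(1145793, Pow(1857908, -1)), Mul(-1646057, Pow(Function('C')(Function('B')(42, 8)), -1))) = Add(Mul(1145793, Pow(1857908, -1)), Mul(-1646057, Pow(Mul(Rational(1, 2), Pow(42, -1), Add(-1364, 42)), -1))) = Add(Mul(1145793, Rational(1, 1857908)), Mul(-1646057, Pow(Mul(Rational(1, 2), Rational(1, 42), -1322), -1))) = Add(Rational(1145793, 1857908), Mul(-1646057, Pow(Rational(-661, 42), -1))) = Add(Rational(1145793, 1857908), Mul(-1646057, Rational(-42, 661))) = Add(Rational(1145793, 1857908), Rational(69134394, 661)) = Rational(128446101056925, 1228077188)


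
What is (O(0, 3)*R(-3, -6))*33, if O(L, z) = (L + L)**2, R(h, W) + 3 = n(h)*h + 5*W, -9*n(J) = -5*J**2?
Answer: 0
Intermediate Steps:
n(J) = 5*J**2/9 (n(J) = -(-5)*J**2/9 = 5*J**2/9)
R(h, W) = -3 + 5*W + 5*h**3/9 (R(h, W) = -3 + ((5*h**2/9)*h + 5*W) = -3 + (5*h**3/9 + 5*W) = -3 + (5*W + 5*h**3/9) = -3 + 5*W + 5*h**3/9)
O(L, z) = 4*L**2 (O(L, z) = (2*L)**2 = 4*L**2)
(O(0, 3)*R(-3, -6))*33 = ((4*0**2)*(-3 + 5*(-6) + (5/9)*(-3)**3))*33 = ((4*0)*(-3 - 30 + (5/9)*(-27)))*33 = (0*(-3 - 30 - 15))*33 = (0*(-48))*33 = 0*33 = 0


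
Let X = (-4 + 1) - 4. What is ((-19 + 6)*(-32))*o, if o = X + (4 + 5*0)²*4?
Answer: 23712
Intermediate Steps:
X = -7 (X = -3 - 4 = -7)
o = 57 (o = -7 + (4 + 5*0)²*4 = -7 + (4 + 0)²*4 = -7 + 4²*4 = -7 + 16*4 = -7 + 64 = 57)
((-19 + 6)*(-32))*o = ((-19 + 6)*(-32))*57 = -13*(-32)*57 = 416*57 = 23712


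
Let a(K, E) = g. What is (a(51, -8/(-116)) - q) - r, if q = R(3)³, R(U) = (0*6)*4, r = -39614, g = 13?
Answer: 39627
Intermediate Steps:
R(U) = 0 (R(U) = 0*4 = 0)
a(K, E) = 13
q = 0 (q = 0³ = 0)
(a(51, -8/(-116)) - q) - r = (13 - 1*0) - 1*(-39614) = (13 + 0) + 39614 = 13 + 39614 = 39627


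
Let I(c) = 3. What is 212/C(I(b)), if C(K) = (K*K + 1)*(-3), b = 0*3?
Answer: -106/15 ≈ -7.0667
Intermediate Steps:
b = 0
C(K) = -3 - 3*K² (C(K) = (K² + 1)*(-3) = (1 + K²)*(-3) = -3 - 3*K²)
212/C(I(b)) = 212/(-3 - 3*3²) = 212/(-3 - 3*9) = 212/(-3 - 27) = 212/(-30) = 212*(-1/30) = -106/15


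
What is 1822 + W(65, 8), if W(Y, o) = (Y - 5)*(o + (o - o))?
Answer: 2302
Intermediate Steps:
W(Y, o) = o*(-5 + Y) (W(Y, o) = (-5 + Y)*(o + 0) = (-5 + Y)*o = o*(-5 + Y))
1822 + W(65, 8) = 1822 + 8*(-5 + 65) = 1822 + 8*60 = 1822 + 480 = 2302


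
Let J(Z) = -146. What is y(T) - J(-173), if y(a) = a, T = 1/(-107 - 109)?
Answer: 31535/216 ≈ 146.00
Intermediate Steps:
T = -1/216 (T = 1/(-216) = -1/216 ≈ -0.0046296)
y(T) - J(-173) = -1/216 - 1*(-146) = -1/216 + 146 = 31535/216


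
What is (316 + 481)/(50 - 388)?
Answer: -797/338 ≈ -2.3580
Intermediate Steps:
(316 + 481)/(50 - 388) = 797/(-338) = 797*(-1/338) = -797/338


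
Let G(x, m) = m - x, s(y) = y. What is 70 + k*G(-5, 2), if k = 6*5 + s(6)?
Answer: 322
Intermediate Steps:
k = 36 (k = 6*5 + 6 = 30 + 6 = 36)
70 + k*G(-5, 2) = 70 + 36*(2 - 1*(-5)) = 70 + 36*(2 + 5) = 70 + 36*7 = 70 + 252 = 322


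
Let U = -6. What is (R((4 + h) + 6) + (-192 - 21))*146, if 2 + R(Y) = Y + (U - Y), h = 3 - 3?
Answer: -32266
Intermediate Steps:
h = 0
R(Y) = -8 (R(Y) = -2 + (Y + (-6 - Y)) = -2 - 6 = -8)
(R((4 + h) + 6) + (-192 - 21))*146 = (-8 + (-192 - 21))*146 = (-8 - 213)*146 = -221*146 = -32266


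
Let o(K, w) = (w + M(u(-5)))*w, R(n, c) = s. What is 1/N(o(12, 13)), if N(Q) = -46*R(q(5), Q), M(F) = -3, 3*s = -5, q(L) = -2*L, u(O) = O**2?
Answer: 3/230 ≈ 0.013043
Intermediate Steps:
s = -5/3 (s = (1/3)*(-5) = -5/3 ≈ -1.6667)
R(n, c) = -5/3
o(K, w) = w*(-3 + w) (o(K, w) = (w - 3)*w = (-3 + w)*w = w*(-3 + w))
N(Q) = 230/3 (N(Q) = -46*(-5/3) = 230/3)
1/N(o(12, 13)) = 1/(230/3) = 3/230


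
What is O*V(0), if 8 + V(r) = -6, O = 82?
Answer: -1148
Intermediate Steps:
V(r) = -14 (V(r) = -8 - 6 = -14)
O*V(0) = 82*(-14) = -1148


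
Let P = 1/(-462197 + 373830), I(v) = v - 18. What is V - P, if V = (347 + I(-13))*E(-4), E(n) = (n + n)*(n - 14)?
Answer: 4021051969/88367 ≈ 45504.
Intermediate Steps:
I(v) = -18 + v
E(n) = 2*n*(-14 + n) (E(n) = (2*n)*(-14 + n) = 2*n*(-14 + n))
P = -1/88367 (P = 1/(-88367) = -1/88367 ≈ -1.1316e-5)
V = 45504 (V = (347 + (-18 - 13))*(2*(-4)*(-14 - 4)) = (347 - 31)*(2*(-4)*(-18)) = 316*144 = 45504)
V - P = 45504 - 1*(-1/88367) = 45504 + 1/88367 = 4021051969/88367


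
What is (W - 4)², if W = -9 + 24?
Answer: 121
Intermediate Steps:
W = 15
(W - 4)² = (15 - 4)² = 11² = 121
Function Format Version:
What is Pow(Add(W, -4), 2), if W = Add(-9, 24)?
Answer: 121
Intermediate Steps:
W = 15
Pow(Add(W, -4), 2) = Pow(Add(15, -4), 2) = Pow(11, 2) = 121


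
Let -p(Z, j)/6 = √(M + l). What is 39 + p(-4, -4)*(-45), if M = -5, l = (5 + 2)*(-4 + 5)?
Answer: 39 + 270*√2 ≈ 420.84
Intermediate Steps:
l = 7 (l = 7*1 = 7)
p(Z, j) = -6*√2 (p(Z, j) = -6*√(-5 + 7) = -6*√2)
39 + p(-4, -4)*(-45) = 39 - 6*√2*(-45) = 39 + 270*√2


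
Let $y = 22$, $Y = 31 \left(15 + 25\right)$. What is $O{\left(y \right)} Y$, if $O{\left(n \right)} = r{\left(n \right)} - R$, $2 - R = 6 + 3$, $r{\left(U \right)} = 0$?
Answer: $8680$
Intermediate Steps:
$Y = 1240$ ($Y = 31 \cdot 40 = 1240$)
$R = -7$ ($R = 2 - \left(6 + 3\right) = 2 - 9 = -7$)
$O{\left(n \right)} = 7$ ($O{\left(n \right)} = 0 - -7 = 0 + 7 = 7$)
$O{\left(y \right)} Y = 7 \cdot 1240 = 8680$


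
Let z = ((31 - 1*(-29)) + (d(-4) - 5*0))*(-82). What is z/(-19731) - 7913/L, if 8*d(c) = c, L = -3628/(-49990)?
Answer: -3902495567479/35792034 ≈ -1.0903e+5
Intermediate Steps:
L = 1814/24995 (L = -3628*(-1/49990) = 1814/24995 ≈ 0.072574)
d(c) = c/8
z = -4879 (z = ((31 - 1*(-29)) + ((1/8)*(-4) - 5*0))*(-82) = ((31 + 29) + (-1/2 + 0))*(-82) = (60 - 1/2)*(-82) = (119/2)*(-82) = -4879)
z/(-19731) - 7913/L = -4879/(-19731) - 7913/1814/24995 = -4879*(-1/19731) - 7913*24995/1814 = 4879/19731 - 197785435/1814 = -3902495567479/35792034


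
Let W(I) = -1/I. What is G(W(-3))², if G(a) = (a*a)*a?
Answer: 1/729 ≈ 0.0013717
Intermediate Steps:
G(a) = a³ (G(a) = a²*a = a³)
G(W(-3))² = ((-1/(-3))³)² = ((-1*(-⅓))³)² = ((⅓)³)² = (1/27)² = 1/729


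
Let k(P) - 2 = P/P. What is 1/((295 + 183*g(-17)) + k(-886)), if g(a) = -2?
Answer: -1/68 ≈ -0.014706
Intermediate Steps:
k(P) = 3 (k(P) = 2 + P/P = 2 + 1 = 3)
1/((295 + 183*g(-17)) + k(-886)) = 1/((295 + 183*(-2)) + 3) = 1/((295 - 366) + 3) = 1/(-71 + 3) = 1/(-68) = -1/68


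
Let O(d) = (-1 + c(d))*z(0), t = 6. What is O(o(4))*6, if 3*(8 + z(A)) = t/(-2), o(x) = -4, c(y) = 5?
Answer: -216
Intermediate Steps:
z(A) = -9 (z(A) = -8 + (6/(-2))/3 = -8 + (6*(-½))/3 = -8 + (⅓)*(-3) = -8 - 1 = -9)
O(d) = -36 (O(d) = (-1 + 5)*(-9) = 4*(-9) = -36)
O(o(4))*6 = -36*6 = -216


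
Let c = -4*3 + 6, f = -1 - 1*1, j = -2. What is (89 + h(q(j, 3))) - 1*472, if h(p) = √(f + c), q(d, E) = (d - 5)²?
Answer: -383 + 2*I*√2 ≈ -383.0 + 2.8284*I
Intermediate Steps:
f = -2 (f = -1 - 1 = -2)
c = -6 (c = -12 + 6 = -6)
q(d, E) = (-5 + d)²
h(p) = 2*I*√2 (h(p) = √(-2 - 6) = √(-8) = 2*I*√2)
(89 + h(q(j, 3))) - 1*472 = (89 + 2*I*√2) - 1*472 = (89 + 2*I*√2) - 472 = -383 + 2*I*√2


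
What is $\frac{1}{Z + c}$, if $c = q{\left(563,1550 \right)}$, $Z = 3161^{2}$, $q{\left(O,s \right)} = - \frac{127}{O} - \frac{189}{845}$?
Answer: $\frac{475735}{4753506323213} \approx 1.0008 \cdot 10^{-7}$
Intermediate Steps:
$q{\left(O,s \right)} = - \frac{189}{845} - \frac{127}{O}$ ($q{\left(O,s \right)} = - \frac{127}{O} - \frac{189}{845} = - \frac{189}{845} - \frac{127}{O}$)
$Z = 9991921$
$c = - \frac{213722}{475735}$ ($c = - \frac{189}{845} - \frac{127}{563} = - \frac{213722}{475735} \approx -0.44925$)
$\frac{1}{Z + c} = \frac{1}{9991921 - \frac{213722}{475735}} = \frac{1}{\frac{4753506323213}{475735}} = \frac{475735}{4753506323213}$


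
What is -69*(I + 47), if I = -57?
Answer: 690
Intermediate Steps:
-69*(I + 47) = -69*(-57 + 47) = -69*(-10) = 690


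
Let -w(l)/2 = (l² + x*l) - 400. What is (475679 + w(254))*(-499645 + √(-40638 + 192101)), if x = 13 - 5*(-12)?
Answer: -155071321135 + 310363*√151463 ≈ -1.5495e+11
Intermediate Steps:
x = 73 (x = 13 + 60 = 73)
w(l) = 800 - 146*l - 2*l² (w(l) = -2*((l² + 73*l) - 400) = -2*(-400 + l² + 73*l) = 800 - 146*l - 2*l²)
(475679 + w(254))*(-499645 + √(-40638 + 192101)) = (475679 + (800 - 146*254 - 2*254²))*(-499645 + √(-40638 + 192101)) = (475679 + (800 - 37084 - 2*64516))*(-499645 + √151463) = (475679 + (800 - 37084 - 129032))*(-499645 + √151463) = (475679 - 165316)*(-499645 + √151463) = 310363*(-499645 + √151463) = -155071321135 + 310363*√151463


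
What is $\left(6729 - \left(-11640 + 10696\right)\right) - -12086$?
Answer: $19759$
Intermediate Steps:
$\left(6729 - \left(-11640 + 10696\right)\right) - -12086 = \left(6729 - -944\right) + 12086 = \left(6729 + 944\right) + 12086 = 7673 + 12086 = 19759$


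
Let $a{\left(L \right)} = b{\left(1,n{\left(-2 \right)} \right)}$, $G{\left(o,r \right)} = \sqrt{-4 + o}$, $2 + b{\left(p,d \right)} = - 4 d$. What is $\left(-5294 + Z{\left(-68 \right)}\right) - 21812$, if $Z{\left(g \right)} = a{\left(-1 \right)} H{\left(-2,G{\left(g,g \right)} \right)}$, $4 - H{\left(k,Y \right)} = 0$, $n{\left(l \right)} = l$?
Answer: $-27082$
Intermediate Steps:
$b{\left(p,d \right)} = -2 - 4 d$
$a{\left(L \right)} = 6$ ($a{\left(L \right)} = -2 - -8 = -2 + 8 = 6$)
$H{\left(k,Y \right)} = 4$ ($H{\left(k,Y \right)} = 4 - 0 = 4 + 0 = 4$)
$Z{\left(g \right)} = 24$ ($Z{\left(g \right)} = 6 \cdot 4 = 24$)
$\left(-5294 + Z{\left(-68 \right)}\right) - 21812 = \left(-5294 + 24\right) - 21812 = -5270 - 21812 = -27082$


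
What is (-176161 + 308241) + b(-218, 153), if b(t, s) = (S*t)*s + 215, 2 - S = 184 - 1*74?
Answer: 3734527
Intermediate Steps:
S = -108 (S = 2 - (184 - 1*74) = 2 - (184 - 74) = 2 - 1*110 = 2 - 110 = -108)
b(t, s) = 215 - 108*s*t (b(t, s) = (-108*t)*s + 215 = -108*s*t + 215 = 215 - 108*s*t)
(-176161 + 308241) + b(-218, 153) = (-176161 + 308241) + (215 - 108*153*(-218)) = 132080 + (215 + 3602232) = 132080 + 3602447 = 3734527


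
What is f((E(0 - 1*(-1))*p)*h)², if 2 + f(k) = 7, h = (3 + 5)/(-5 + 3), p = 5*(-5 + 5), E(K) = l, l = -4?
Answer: 25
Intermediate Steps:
E(K) = -4
p = 0 (p = 5*0 = 0)
h = -4 (h = 8/(-2) = 8*(-½) = -4)
f(k) = 5 (f(k) = -2 + 7 = 5)
f((E(0 - 1*(-1))*p)*h)² = 5² = 25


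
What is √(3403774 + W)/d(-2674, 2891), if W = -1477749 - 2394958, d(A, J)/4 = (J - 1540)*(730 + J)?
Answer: I*√468933/19567884 ≈ 3.4995e-5*I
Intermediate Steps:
d(A, J) = 4*(-1540 + J)*(730 + J) (d(A, J) = 4*((J - 1540)*(730 + J)) = 4*((-1540 + J)*(730 + J)) = 4*(-1540 + J)*(730 + J))
W = -3872707
√(3403774 + W)/d(-2674, 2891) = √(3403774 - 3872707)/(-4496800 - 3240*2891 + 4*2891²) = √(-468933)/(-4496800 - 9366840 + 4*8357881) = (I*√468933)/(-4496800 - 9366840 + 33431524) = (I*√468933)/19567884 = (I*√468933)*(1/19567884) = I*√468933/19567884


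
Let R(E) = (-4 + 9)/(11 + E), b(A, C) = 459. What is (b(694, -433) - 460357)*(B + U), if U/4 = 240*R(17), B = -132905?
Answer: 427307328230/7 ≈ 6.1044e+10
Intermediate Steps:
R(E) = 5/(11 + E)
U = 1200/7 (U = 4*(240*(5/(11 + 17))) = 4*(240*(5/28)) = 4*(300/7) = 1200/7 ≈ 171.43)
(b(694, -433) - 460357)*(B + U) = (459 - 460357)*(-132905 + 1200/7) = -459898*(-929135/7) = 427307328230/7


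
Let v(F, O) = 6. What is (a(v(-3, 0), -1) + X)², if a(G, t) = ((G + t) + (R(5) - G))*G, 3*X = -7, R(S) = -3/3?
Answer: 1849/9 ≈ 205.44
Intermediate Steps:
R(S) = -1 (R(S) = -3*⅓ = -1)
X = -7/3 (X = (⅓)*(-7) = -7/3 ≈ -2.3333)
a(G, t) = G*(-1 + t) (a(G, t) = ((G + t) + (-1 - G))*G = (-1 + t)*G = G*(-1 + t))
(a(v(-3, 0), -1) + X)² = (6*(-1 - 1) - 7/3)² = (6*(-2) - 7/3)² = (-12 - 7/3)² = (-43/3)² = 1849/9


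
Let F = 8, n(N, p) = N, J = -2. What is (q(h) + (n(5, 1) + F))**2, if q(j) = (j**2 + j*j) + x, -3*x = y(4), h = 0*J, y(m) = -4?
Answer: 1849/9 ≈ 205.44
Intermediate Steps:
h = 0 (h = 0*(-2) = 0)
x = 4/3 (x = -1/3*(-4) = 4/3 ≈ 1.3333)
q(j) = 4/3 + 2*j**2 (q(j) = (j**2 + j*j) + 4/3 = (j**2 + j**2) + 4/3 = 2*j**2 + 4/3 = 4/3 + 2*j**2)
(q(h) + (n(5, 1) + F))**2 = ((4/3 + 2*0**2) + (5 + 8))**2 = ((4/3 + 2*0) + 13)**2 = ((4/3 + 0) + 13)**2 = (4/3 + 13)**2 = (43/3)**2 = 1849/9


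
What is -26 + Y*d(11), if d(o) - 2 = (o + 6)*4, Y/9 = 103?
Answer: 64864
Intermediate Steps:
Y = 927 (Y = 9*103 = 927)
d(o) = 26 + 4*o (d(o) = 2 + (o + 6)*4 = 2 + (6 + o)*4 = 2 + (24 + 4*o) = 26 + 4*o)
-26 + Y*d(11) = -26 + 927*(26 + 4*11) = -26 + 927*(26 + 44) = -26 + 927*70 = -26 + 64890 = 64864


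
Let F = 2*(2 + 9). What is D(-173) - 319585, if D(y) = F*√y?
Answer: -319585 + 22*I*√173 ≈ -3.1959e+5 + 289.36*I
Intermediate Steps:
F = 22 (F = 2*11 = 22)
D(y) = 22*√y
D(-173) - 319585 = 22*√(-173) - 319585 = 22*(I*√173) - 319585 = 22*I*√173 - 319585 = -319585 + 22*I*√173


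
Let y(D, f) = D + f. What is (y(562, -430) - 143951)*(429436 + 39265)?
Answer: -67408109119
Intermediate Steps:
(y(562, -430) - 143951)*(429436 + 39265) = ((562 - 430) - 143951)*(429436 + 39265) = (132 - 143951)*468701 = -143819*468701 = -67408109119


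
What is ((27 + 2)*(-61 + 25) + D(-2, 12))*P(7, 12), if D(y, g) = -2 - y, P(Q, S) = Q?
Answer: -7308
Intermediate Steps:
((27 + 2)*(-61 + 25) + D(-2, 12))*P(7, 12) = ((27 + 2)*(-61 + 25) + (-2 - 1*(-2)))*7 = (29*(-36) + (-2 + 2))*7 = (-1044 + 0)*7 = -1044*7 = -7308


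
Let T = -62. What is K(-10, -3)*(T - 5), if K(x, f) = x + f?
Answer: 871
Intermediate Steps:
K(x, f) = f + x
K(-10, -3)*(T - 5) = (-3 - 10)*(-62 - 5) = -13*(-67) = 871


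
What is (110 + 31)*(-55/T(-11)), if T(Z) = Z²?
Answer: -705/11 ≈ -64.091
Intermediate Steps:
(110 + 31)*(-55/T(-11)) = (110 + 31)*(-55/((-11)²)) = 141*(-55/121) = 141*(-55*1/121) = 141*(-5/11) = -705/11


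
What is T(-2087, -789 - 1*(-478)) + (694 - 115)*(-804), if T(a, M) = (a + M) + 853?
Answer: -467061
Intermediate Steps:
T(a, M) = 853 + M + a (T(a, M) = (M + a) + 853 = 853 + M + a)
T(-2087, -789 - 1*(-478)) + (694 - 115)*(-804) = (853 + (-789 - 1*(-478)) - 2087) + (694 - 115)*(-804) = (853 + (-789 + 478) - 2087) + 579*(-804) = (853 - 311 - 2087) - 465516 = -1545 - 465516 = -467061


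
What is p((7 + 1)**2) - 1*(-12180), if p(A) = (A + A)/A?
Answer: 12182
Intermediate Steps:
p(A) = 2 (p(A) = (2*A)/A = 2)
p((7 + 1)**2) - 1*(-12180) = 2 - 1*(-12180) = 2 + 12180 = 12182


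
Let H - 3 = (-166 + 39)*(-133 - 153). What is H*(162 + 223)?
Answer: 13985125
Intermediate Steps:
H = 36325 (H = 3 + (-166 + 39)*(-133 - 153) = 3 - 127*(-286) = 3 + 36322 = 36325)
H*(162 + 223) = 36325*(162 + 223) = 36325*385 = 13985125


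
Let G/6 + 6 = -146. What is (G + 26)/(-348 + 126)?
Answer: 443/111 ≈ 3.9910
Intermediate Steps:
G = -912 (G = -36 + 6*(-146) = -36 - 876 = -912)
(G + 26)/(-348 + 126) = (-912 + 26)/(-348 + 126) = -886/(-222) = -886*(-1/222) = 443/111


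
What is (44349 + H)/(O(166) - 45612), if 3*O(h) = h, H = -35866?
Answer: -25449/136670 ≈ -0.18621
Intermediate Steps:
O(h) = h/3
(44349 + H)/(O(166) - 45612) = (44349 - 35866)/((⅓)*166 - 45612) = 8483/(166/3 - 45612) = 8483/(-136670/3) = 8483*(-3/136670) = -25449/136670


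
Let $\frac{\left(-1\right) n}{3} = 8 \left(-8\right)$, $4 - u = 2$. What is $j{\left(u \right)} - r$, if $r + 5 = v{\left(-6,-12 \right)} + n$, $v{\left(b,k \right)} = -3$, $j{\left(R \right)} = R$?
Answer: $-182$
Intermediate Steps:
$u = 2$ ($u = 4 - 2 = 2$)
$n = 192$ ($n = - 3 \cdot 8 \left(-8\right) = \left(-3\right) \left(-64\right) = 192$)
$r = 184$ ($r = -5 + \left(-3 + 192\right) = -5 + 189 = 184$)
$j{\left(u \right)} - r = 2 - 184 = -182$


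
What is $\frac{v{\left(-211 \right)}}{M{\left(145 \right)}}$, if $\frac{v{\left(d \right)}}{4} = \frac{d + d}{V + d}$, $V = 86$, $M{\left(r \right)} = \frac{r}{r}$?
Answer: $\frac{1688}{125} \approx 13.504$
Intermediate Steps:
$M{\left(r \right)} = 1$
$v{\left(d \right)} = \frac{8 d}{86 + d}$ ($v{\left(d \right)} = 4 \frac{d + d}{86 + d} = 4 \frac{2 d}{86 + d} = \frac{8 d}{86 + d}$)
$\frac{v{\left(-211 \right)}}{M{\left(145 \right)}} = \frac{8 \left(-211\right) \frac{1}{86 - 211}}{1} = 8 \left(-211\right) \frac{1}{-125} \cdot 1 = 8 \left(-211\right) \left(- \frac{1}{125}\right) 1 = \frac{1688}{125} \cdot 1 = \frac{1688}{125}$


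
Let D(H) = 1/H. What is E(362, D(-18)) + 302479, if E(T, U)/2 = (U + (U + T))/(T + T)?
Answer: 985479839/3258 ≈ 3.0248e+5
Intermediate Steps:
E(T, U) = (T + 2*U)/T (E(T, U) = 2*((U + (U + T))/(T + T)) = 2*((U + (T + U))/((2*T))) = 2*((T + 2*U)*(1/(2*T))) = 2*((T + 2*U)/(2*T)) = (T + 2*U)/T)
E(362, D(-18)) + 302479 = (362 + 2/(-18))/362 + 302479 = (362 + 2*(-1/18))/362 + 302479 = (362 - ⅑)/362 + 302479 = (1/362)*(3257/9) + 302479 = 3257/3258 + 302479 = 985479839/3258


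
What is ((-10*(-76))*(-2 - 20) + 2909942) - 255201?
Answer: 2638021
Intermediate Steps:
((-10*(-76))*(-2 - 20) + 2909942) - 255201 = (760*(-22) + 2909942) - 255201 = (-16720 + 2909942) - 255201 = 2893222 - 255201 = 2638021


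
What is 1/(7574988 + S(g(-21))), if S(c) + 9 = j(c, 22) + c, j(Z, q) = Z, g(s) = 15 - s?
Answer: 1/7575051 ≈ 1.3201e-7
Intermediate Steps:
S(c) = -9 + 2*c (S(c) = -9 + (c + c) = -9 + 2*c)
1/(7574988 + S(g(-21))) = 1/(7574988 + (-9 + 2*(15 - 1*(-21)))) = 1/(7574988 + (-9 + 2*(15 + 21))) = 1/(7574988 + (-9 + 2*36)) = 1/(7574988 + (-9 + 72)) = 1/(7574988 + 63) = 1/7575051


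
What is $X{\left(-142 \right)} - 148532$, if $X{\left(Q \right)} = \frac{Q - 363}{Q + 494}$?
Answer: $- \frac{52283769}{352} \approx -1.4853 \cdot 10^{5}$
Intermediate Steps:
$X{\left(Q \right)} = \frac{-363 + Q}{494 + Q}$
$X{\left(-142 \right)} - 148532 = \frac{-363 - 142}{494 - 142} - 148532 = \frac{1}{352} \left(-505\right) - 148532 = - \frac{505}{352} - 148532 = - \frac{52283769}{352}$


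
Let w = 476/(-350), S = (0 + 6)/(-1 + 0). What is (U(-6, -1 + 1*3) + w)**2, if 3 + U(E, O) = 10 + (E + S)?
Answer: 25281/625 ≈ 40.450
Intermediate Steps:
S = -6 (S = 6/(-1) = 6*(-1) = -6)
U(E, O) = 1 + E (U(E, O) = -3 + (10 + (E - 6)) = -3 + (10 + (-6 + E)) = -3 + (4 + E) = 1 + E)
w = -34/25 (w = 476*(-1/350) = -34/25 ≈ -1.3600)
(U(-6, -1 + 1*3) + w)**2 = ((1 - 6) - 34/25)**2 = (-5 - 34/25)**2 = (-159/25)**2 = 25281/625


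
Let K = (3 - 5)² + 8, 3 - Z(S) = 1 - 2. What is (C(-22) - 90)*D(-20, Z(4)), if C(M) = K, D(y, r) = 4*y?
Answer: 6240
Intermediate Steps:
Z(S) = 4 (Z(S) = 3 - (1 - 2) = 3 - 1*(-1) = 3 + 1 = 4)
K = 12 (K = (-2)² + 8 = 4 + 8 = 12)
C(M) = 12
(C(-22) - 90)*D(-20, Z(4)) = (12 - 90)*(4*(-20)) = -78*(-80) = 6240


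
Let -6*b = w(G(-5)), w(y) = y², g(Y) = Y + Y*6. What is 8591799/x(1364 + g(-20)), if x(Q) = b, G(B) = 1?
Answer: -51550794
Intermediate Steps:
g(Y) = 7*Y (g(Y) = Y + 6*Y = 7*Y)
b = -⅙ (b = -⅙*1² = -⅙*1 = -⅙ ≈ -0.16667)
x(Q) = -⅙
8591799/x(1364 + g(-20)) = 8591799/(-⅙) = 8591799*(-6) = -51550794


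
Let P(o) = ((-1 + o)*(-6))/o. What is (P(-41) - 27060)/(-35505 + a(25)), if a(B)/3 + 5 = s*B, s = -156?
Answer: 92476/161335 ≈ 0.57319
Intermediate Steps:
a(B) = -15 - 468*B (a(B) = -15 + 3*(-156*B) = -15 - 468*B)
P(o) = (6 - 6*o)/o
(P(-41) - 27060)/(-35505 + a(25)) = ((-6 + 6/(-41)) - 27060)/(-35505 + (-15 - 468*25)) = ((-6 + 6*(-1/41)) - 27060)/(-35505 + (-15 - 11700)) = ((-6 - 6/41) - 27060)/(-35505 - 11715) = (-252/41 - 27060)/(-47220) = -1109712/41*(-1/47220) = 92476/161335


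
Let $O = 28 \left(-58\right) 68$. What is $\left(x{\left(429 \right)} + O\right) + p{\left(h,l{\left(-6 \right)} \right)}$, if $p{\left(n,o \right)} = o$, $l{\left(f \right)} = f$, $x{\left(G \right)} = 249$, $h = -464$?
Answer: $-110189$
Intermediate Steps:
$O = -110432$ ($O = \left(-1624\right) 68 = -110432$)
$\left(x{\left(429 \right)} + O\right) + p{\left(h,l{\left(-6 \right)} \right)} = \left(249 - 110432\right) - 6 = -110183 - 6 = -110189$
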